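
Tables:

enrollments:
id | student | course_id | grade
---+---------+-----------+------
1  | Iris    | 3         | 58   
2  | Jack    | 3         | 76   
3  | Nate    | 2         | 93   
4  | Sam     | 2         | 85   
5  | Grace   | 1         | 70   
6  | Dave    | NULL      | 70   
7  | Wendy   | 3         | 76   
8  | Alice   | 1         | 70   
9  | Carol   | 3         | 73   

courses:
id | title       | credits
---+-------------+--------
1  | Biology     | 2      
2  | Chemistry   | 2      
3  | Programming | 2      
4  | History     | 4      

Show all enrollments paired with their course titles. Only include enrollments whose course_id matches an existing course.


INNER JOIN keeps only enrollments rows whose course_id matches an id in courses. Walk through each enrollment:
  - enrollment 1 (Iris): course_id=3 -> matches Programming
  - enrollment 2 (Jack): course_id=3 -> matches Programming
  - enrollment 3 (Nate): course_id=2 -> matches Chemistry
  - enrollment 4 (Sam): course_id=2 -> matches Chemistry
  - enrollment 5 (Grace): course_id=1 -> matches Biology
  - enrollment 6 (Dave): course_id=NULL, no match -> dropped
  - enrollment 7 (Wendy): course_id=3 -> matches Programming
  - enrollment 8 (Alice): course_id=1 -> matches Biology
  - enrollment 9 (Carol): course_id=3 -> matches Programming
So 1 of 9 rows is dropped.

SQL:
SELECT a.student, b.title AS course
FROM enrollments a
INNER JOIN courses b ON a.course_id = b.id

Result:
student | course     
--------+------------
Iris    | Programming
Jack    | Programming
Nate    | Chemistry  
Sam     | Chemistry  
Grace   | Biology    
Wendy   | Programming
Alice   | Biology    
Carol   | Programming


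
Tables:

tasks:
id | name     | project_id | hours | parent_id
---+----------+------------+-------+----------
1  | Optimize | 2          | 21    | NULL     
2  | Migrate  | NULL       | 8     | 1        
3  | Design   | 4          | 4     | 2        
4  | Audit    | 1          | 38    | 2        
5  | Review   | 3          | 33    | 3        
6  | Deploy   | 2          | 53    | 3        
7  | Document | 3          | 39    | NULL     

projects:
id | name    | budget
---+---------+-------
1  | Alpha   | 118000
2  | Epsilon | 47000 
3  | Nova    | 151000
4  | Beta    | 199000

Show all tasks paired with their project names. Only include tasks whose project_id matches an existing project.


INNER JOIN keeps only tasks rows whose project_id matches an id in projects. Walk through each task:
  - task 1 (Optimize): project_id=2 -> matches Epsilon
  - task 2 (Migrate): project_id=NULL, no match -> dropped
  - task 3 (Design): project_id=4 -> matches Beta
  - task 4 (Audit): project_id=1 -> matches Alpha
  - task 5 (Review): project_id=3 -> matches Nova
  - task 6 (Deploy): project_id=2 -> matches Epsilon
  - task 7 (Document): project_id=3 -> matches Nova
So 1 of 7 rows is dropped.

SQL:
SELECT a.name, b.name AS project
FROM tasks a
INNER JOIN projects b ON a.project_id = b.id

Result:
name     | project
---------+--------
Optimize | Epsilon
Design   | Beta   
Audit    | Alpha  
Review   | Nova   
Deploy   | Epsilon
Document | Nova   


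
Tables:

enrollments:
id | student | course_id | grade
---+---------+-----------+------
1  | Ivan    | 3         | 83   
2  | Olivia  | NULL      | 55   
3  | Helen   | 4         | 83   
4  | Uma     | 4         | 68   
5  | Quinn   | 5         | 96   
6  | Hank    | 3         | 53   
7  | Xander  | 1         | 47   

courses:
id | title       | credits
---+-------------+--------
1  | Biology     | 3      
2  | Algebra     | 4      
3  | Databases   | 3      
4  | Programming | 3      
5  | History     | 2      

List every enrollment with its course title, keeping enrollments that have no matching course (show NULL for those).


LEFT JOIN keeps every row from enrollments (the left table); where course_id has no match in courses, the course columns become NULL. Walk through each enrollment:
  - enrollment 1 (Ivan): course_id=3 -> matches Databases
  - enrollment 2 (Olivia): course_id=NULL, no match -> kept with NULL
  - enrollment 3 (Helen): course_id=4 -> matches Programming
  - enrollment 4 (Uma): course_id=4 -> matches Programming
  - enrollment 5 (Quinn): course_id=5 -> matches History
  - enrollment 6 (Hank): course_id=3 -> matches Databases
  - enrollment 7 (Xander): course_id=1 -> matches Biology
All 7 rows appear; 1 has NULL course.

SQL:
SELECT a.student, b.title AS course
FROM enrollments a
LEFT JOIN courses b ON a.course_id = b.id

Result:
student | course     
--------+------------
Ivan    | Databases  
Olivia  | NULL       
Helen   | Programming
Uma     | Programming
Quinn   | History    
Hank    | Databases  
Xander  | Biology    


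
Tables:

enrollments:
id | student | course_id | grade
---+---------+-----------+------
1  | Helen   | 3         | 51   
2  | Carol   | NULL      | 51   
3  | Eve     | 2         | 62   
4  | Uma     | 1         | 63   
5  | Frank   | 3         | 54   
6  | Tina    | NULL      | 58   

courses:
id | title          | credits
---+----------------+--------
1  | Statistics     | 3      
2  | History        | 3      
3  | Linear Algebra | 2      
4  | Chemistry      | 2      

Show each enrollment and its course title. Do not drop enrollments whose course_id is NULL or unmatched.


LEFT JOIN keeps every row from enrollments (the left table); where course_id has no match in courses, the course columns become NULL. Walk through each enrollment:
  - enrollment 1 (Helen): course_id=3 -> matches Linear Algebra
  - enrollment 2 (Carol): course_id=NULL, no match -> kept with NULL
  - enrollment 3 (Eve): course_id=2 -> matches History
  - enrollment 4 (Uma): course_id=1 -> matches Statistics
  - enrollment 5 (Frank): course_id=3 -> matches Linear Algebra
  - enrollment 6 (Tina): course_id=NULL, no match -> kept with NULL
All 6 rows appear; 2 have NULL course.

SQL:
SELECT a.student, b.title AS course
FROM enrollments a
LEFT JOIN courses b ON a.course_id = b.id

Result:
student | course        
--------+---------------
Helen   | Linear Algebra
Carol   | NULL          
Eve     | History       
Uma     | Statistics    
Frank   | Linear Algebra
Tina    | NULL          


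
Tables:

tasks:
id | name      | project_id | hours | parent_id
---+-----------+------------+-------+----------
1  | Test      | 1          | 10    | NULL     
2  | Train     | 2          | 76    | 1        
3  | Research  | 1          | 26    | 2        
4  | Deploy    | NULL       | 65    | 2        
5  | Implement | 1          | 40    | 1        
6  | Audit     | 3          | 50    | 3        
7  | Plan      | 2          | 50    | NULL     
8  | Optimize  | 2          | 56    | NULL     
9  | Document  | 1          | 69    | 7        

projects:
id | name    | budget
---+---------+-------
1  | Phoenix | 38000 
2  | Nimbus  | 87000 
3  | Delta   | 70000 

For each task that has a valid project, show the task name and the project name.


INNER JOIN keeps only tasks rows whose project_id matches an id in projects. Walk through each task:
  - task 1 (Test): project_id=1 -> matches Phoenix
  - task 2 (Train): project_id=2 -> matches Nimbus
  - task 3 (Research): project_id=1 -> matches Phoenix
  - task 4 (Deploy): project_id=NULL, no match -> dropped
  - task 5 (Implement): project_id=1 -> matches Phoenix
  - task 6 (Audit): project_id=3 -> matches Delta
  - task 7 (Plan): project_id=2 -> matches Nimbus
  - task 8 (Optimize): project_id=2 -> matches Nimbus
  - task 9 (Document): project_id=1 -> matches Phoenix
So 1 of 9 rows is dropped.

SQL:
SELECT a.name, b.name AS project
FROM tasks a
INNER JOIN projects b ON a.project_id = b.id

Result:
name      | project
----------+--------
Test      | Phoenix
Train     | Nimbus 
Research  | Phoenix
Implement | Phoenix
Audit     | Delta  
Plan      | Nimbus 
Optimize  | Nimbus 
Document  | Phoenix


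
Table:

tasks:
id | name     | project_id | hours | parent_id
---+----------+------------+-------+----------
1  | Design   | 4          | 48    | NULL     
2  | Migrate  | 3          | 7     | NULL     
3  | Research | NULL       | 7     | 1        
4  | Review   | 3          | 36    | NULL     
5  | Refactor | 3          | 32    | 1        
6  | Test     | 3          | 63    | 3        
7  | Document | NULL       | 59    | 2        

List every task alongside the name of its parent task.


This is a self-join: tasks is joined to a second copy of itself, matching each row's parent_id to another row's id. Use LEFT JOIN so rows with parent_id=NULL are kept.
  - task 1 (Design): parent_id=NULL -> NULL
  - task 2 (Migrate): parent_id=NULL -> NULL
  - task 3 (Research): parent_id=1 -> Design
  - task 4 (Review): parent_id=NULL -> NULL
  - task 5 (Refactor): parent_id=1 -> Design
  - task 6 (Test): parent_id=3 -> Research
  - task 7 (Document): parent_id=2 -> Migrate

SQL:
SELECT a.name AS item, b.name AS parent
FROM tasks a
LEFT JOIN tasks b ON a.parent_id = b.id

Result:
item     | parent  
---------+---------
Design   | NULL    
Migrate  | NULL    
Research | Design  
Review   | NULL    
Refactor | Design  
Test     | Research
Document | Migrate 


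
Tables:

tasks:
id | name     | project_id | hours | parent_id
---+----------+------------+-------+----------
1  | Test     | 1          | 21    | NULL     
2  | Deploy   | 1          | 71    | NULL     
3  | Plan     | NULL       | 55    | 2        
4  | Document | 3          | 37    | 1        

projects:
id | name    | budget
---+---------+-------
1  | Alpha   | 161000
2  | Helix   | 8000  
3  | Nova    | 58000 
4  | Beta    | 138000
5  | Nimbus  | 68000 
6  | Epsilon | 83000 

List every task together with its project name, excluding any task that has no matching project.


INNER JOIN keeps only tasks rows whose project_id matches an id in projects. Walk through each task:
  - task 1 (Test): project_id=1 -> matches Alpha
  - task 2 (Deploy): project_id=1 -> matches Alpha
  - task 3 (Plan): project_id=NULL, no match -> dropped
  - task 4 (Document): project_id=3 -> matches Nova
So 1 of 4 rows is dropped.

SQL:
SELECT a.name, b.name AS project
FROM tasks a
INNER JOIN projects b ON a.project_id = b.id

Result:
name     | project
---------+--------
Test     | Alpha  
Deploy   | Alpha  
Document | Nova   


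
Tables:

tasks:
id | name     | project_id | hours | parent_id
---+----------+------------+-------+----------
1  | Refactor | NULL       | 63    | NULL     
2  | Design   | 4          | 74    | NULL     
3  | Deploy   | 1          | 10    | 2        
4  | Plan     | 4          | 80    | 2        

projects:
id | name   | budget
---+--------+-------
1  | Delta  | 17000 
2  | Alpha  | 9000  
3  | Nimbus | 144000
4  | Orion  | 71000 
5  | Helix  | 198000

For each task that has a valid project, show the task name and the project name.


INNER JOIN keeps only tasks rows whose project_id matches an id in projects. Walk through each task:
  - task 1 (Refactor): project_id=NULL, no match -> dropped
  - task 2 (Design): project_id=4 -> matches Orion
  - task 3 (Deploy): project_id=1 -> matches Delta
  - task 4 (Plan): project_id=4 -> matches Orion
So 1 of 4 rows is dropped.

SQL:
SELECT a.name, b.name AS project
FROM tasks a
INNER JOIN projects b ON a.project_id = b.id

Result:
name   | project
-------+--------
Design | Orion  
Deploy | Delta  
Plan   | Orion  


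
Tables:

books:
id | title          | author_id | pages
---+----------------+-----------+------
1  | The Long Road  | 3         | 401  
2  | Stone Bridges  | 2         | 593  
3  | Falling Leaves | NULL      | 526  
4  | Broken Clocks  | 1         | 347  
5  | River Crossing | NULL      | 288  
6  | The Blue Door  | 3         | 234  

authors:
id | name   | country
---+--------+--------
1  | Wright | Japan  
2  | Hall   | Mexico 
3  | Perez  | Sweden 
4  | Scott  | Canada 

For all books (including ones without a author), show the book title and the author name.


LEFT JOIN keeps every row from books (the left table); where author_id has no match in authors, the author columns become NULL. Walk through each book:
  - book 1 (The Long Road): author_id=3 -> matches Perez
  - book 2 (Stone Bridges): author_id=2 -> matches Hall
  - book 3 (Falling Leaves): author_id=NULL, no match -> kept with NULL
  - book 4 (Broken Clocks): author_id=1 -> matches Wright
  - book 5 (River Crossing): author_id=NULL, no match -> kept with NULL
  - book 6 (The Blue Door): author_id=3 -> matches Perez
All 6 rows appear; 2 have NULL author.

SQL:
SELECT a.title, b.name AS author
FROM books a
LEFT JOIN authors b ON a.author_id = b.id

Result:
title          | author
---------------+-------
The Long Road  | Perez 
Stone Bridges  | Hall  
Falling Leaves | NULL  
Broken Clocks  | Wright
River Crossing | NULL  
The Blue Door  | Perez 


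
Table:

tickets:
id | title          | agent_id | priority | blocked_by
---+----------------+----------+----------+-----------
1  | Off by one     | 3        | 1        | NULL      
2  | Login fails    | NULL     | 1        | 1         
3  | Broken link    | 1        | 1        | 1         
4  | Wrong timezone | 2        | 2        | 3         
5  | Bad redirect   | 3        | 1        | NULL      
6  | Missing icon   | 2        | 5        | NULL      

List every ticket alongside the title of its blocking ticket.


This is a self-join: tickets is joined to a second copy of itself, matching each row's blocked_by to another row's id. Use LEFT JOIN so rows with blocked_by=NULL are kept.
  - ticket 1 (Off by one): blocked_by=NULL -> NULL
  - ticket 2 (Login fails): blocked_by=1 -> Off by one
  - ticket 3 (Broken link): blocked_by=1 -> Off by one
  - ticket 4 (Wrong timezone): blocked_by=3 -> Broken link
  - ticket 5 (Bad redirect): blocked_by=NULL -> NULL
  - ticket 6 (Missing icon): blocked_by=NULL -> NULL

SQL:
SELECT a.title AS item, b.title AS blocked_by
FROM tickets a
LEFT JOIN tickets b ON a.blocked_by = b.id

Result:
item           | blocked_by 
---------------+------------
Off by one     | NULL       
Login fails    | Off by one 
Broken link    | Off by one 
Wrong timezone | Broken link
Bad redirect   | NULL       
Missing icon   | NULL       


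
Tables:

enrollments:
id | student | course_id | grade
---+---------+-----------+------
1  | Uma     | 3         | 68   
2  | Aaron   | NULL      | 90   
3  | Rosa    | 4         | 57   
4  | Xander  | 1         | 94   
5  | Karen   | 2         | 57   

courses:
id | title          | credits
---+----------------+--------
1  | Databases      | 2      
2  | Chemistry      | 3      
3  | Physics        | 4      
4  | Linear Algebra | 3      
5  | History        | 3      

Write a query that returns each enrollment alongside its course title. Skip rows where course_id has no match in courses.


INNER JOIN keeps only enrollments rows whose course_id matches an id in courses. Walk through each enrollment:
  - enrollment 1 (Uma): course_id=3 -> matches Physics
  - enrollment 2 (Aaron): course_id=NULL, no match -> dropped
  - enrollment 3 (Rosa): course_id=4 -> matches Linear Algebra
  - enrollment 4 (Xander): course_id=1 -> matches Databases
  - enrollment 5 (Karen): course_id=2 -> matches Chemistry
So 1 of 5 rows is dropped.

SQL:
SELECT a.student, b.title AS course
FROM enrollments a
INNER JOIN courses b ON a.course_id = b.id

Result:
student | course        
--------+---------------
Uma     | Physics       
Rosa    | Linear Algebra
Xander  | Databases     
Karen   | Chemistry     


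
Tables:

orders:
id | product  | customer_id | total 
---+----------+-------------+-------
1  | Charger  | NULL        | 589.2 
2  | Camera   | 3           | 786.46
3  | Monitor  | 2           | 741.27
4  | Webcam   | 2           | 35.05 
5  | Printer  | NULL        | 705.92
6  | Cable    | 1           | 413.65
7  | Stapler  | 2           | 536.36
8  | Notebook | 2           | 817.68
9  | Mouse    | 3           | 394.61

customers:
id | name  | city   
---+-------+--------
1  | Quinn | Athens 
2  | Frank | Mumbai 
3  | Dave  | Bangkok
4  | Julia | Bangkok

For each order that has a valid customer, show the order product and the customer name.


INNER JOIN keeps only orders rows whose customer_id matches an id in customers. Walk through each order:
  - order 1 (Charger): customer_id=NULL, no match -> dropped
  - order 2 (Camera): customer_id=3 -> matches Dave
  - order 3 (Monitor): customer_id=2 -> matches Frank
  - order 4 (Webcam): customer_id=2 -> matches Frank
  - order 5 (Printer): customer_id=NULL, no match -> dropped
  - order 6 (Cable): customer_id=1 -> matches Quinn
  - order 7 (Stapler): customer_id=2 -> matches Frank
  - order 8 (Notebook): customer_id=2 -> matches Frank
  - order 9 (Mouse): customer_id=3 -> matches Dave
So 2 of 9 rows are dropped.

SQL:
SELECT a.product, b.name AS customer
FROM orders a
INNER JOIN customers b ON a.customer_id = b.id

Result:
product  | customer
---------+---------
Camera   | Dave    
Monitor  | Frank   
Webcam   | Frank   
Cable    | Quinn   
Stapler  | Frank   
Notebook | Frank   
Mouse    | Dave    


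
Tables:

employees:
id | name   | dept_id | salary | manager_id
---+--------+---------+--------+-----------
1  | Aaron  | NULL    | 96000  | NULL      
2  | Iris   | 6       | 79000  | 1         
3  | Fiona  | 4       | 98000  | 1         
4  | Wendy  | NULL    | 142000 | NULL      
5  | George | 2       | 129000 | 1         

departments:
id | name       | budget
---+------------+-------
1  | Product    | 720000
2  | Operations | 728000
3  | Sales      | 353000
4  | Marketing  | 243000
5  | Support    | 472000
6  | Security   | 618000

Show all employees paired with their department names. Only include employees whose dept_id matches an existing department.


INNER JOIN keeps only employees rows whose dept_id matches an id in departments. Walk through each employee:
  - employee 1 (Aaron): dept_id=NULL, no match -> dropped
  - employee 2 (Iris): dept_id=6 -> matches Security
  - employee 3 (Fiona): dept_id=4 -> matches Marketing
  - employee 4 (Wendy): dept_id=NULL, no match -> dropped
  - employee 5 (George): dept_id=2 -> matches Operations
So 2 of 5 rows are dropped.

SQL:
SELECT a.name, b.name AS department
FROM employees a
INNER JOIN departments b ON a.dept_id = b.id

Result:
name   | department
-------+-----------
Iris   | Security  
Fiona  | Marketing 
George | Operations


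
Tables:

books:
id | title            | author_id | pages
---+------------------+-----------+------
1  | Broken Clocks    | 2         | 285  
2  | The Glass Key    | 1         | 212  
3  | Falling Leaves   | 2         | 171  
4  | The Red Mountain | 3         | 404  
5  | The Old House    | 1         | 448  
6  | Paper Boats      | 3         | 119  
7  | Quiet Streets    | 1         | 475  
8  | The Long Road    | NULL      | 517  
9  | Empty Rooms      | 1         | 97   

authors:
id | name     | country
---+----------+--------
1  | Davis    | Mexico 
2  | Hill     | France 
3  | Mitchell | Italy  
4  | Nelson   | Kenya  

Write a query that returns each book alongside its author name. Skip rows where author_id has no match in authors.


INNER JOIN keeps only books rows whose author_id matches an id in authors. Walk through each book:
  - book 1 (Broken Clocks): author_id=2 -> matches Hill
  - book 2 (The Glass Key): author_id=1 -> matches Davis
  - book 3 (Falling Leaves): author_id=2 -> matches Hill
  - book 4 (The Red Mountain): author_id=3 -> matches Mitchell
  - book 5 (The Old House): author_id=1 -> matches Davis
  - book 6 (Paper Boats): author_id=3 -> matches Mitchell
  - book 7 (Quiet Streets): author_id=1 -> matches Davis
  - book 8 (The Long Road): author_id=NULL, no match -> dropped
  - book 9 (Empty Rooms): author_id=1 -> matches Davis
So 1 of 9 rows is dropped.

SQL:
SELECT a.title, b.name AS author
FROM books a
INNER JOIN authors b ON a.author_id = b.id

Result:
title            | author  
-----------------+---------
Broken Clocks    | Hill    
The Glass Key    | Davis   
Falling Leaves   | Hill    
The Red Mountain | Mitchell
The Old House    | Davis   
Paper Boats      | Mitchell
Quiet Streets    | Davis   
Empty Rooms      | Davis   


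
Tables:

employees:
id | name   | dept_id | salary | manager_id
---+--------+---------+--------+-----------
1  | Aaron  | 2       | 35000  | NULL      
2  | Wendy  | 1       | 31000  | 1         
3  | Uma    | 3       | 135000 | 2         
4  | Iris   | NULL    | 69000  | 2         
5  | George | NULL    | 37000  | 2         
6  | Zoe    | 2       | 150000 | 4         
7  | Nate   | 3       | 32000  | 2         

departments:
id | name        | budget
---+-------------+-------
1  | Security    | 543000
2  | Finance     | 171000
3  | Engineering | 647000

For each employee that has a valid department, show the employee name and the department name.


INNER JOIN keeps only employees rows whose dept_id matches an id in departments. Walk through each employee:
  - employee 1 (Aaron): dept_id=2 -> matches Finance
  - employee 2 (Wendy): dept_id=1 -> matches Security
  - employee 3 (Uma): dept_id=3 -> matches Engineering
  - employee 4 (Iris): dept_id=NULL, no match -> dropped
  - employee 5 (George): dept_id=NULL, no match -> dropped
  - employee 6 (Zoe): dept_id=2 -> matches Finance
  - employee 7 (Nate): dept_id=3 -> matches Engineering
So 2 of 7 rows are dropped.

SQL:
SELECT a.name, b.name AS department
FROM employees a
INNER JOIN departments b ON a.dept_id = b.id

Result:
name  | department 
------+------------
Aaron | Finance    
Wendy | Security   
Uma   | Engineering
Zoe   | Finance    
Nate  | Engineering


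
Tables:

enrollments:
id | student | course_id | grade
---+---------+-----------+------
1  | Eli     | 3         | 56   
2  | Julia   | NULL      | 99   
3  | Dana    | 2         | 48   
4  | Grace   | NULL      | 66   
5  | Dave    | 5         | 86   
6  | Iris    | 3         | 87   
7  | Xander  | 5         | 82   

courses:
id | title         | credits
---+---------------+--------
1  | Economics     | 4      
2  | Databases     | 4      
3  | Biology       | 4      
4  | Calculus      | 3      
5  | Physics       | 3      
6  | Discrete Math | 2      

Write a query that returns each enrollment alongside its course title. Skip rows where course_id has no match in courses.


INNER JOIN keeps only enrollments rows whose course_id matches an id in courses. Walk through each enrollment:
  - enrollment 1 (Eli): course_id=3 -> matches Biology
  - enrollment 2 (Julia): course_id=NULL, no match -> dropped
  - enrollment 3 (Dana): course_id=2 -> matches Databases
  - enrollment 4 (Grace): course_id=NULL, no match -> dropped
  - enrollment 5 (Dave): course_id=5 -> matches Physics
  - enrollment 6 (Iris): course_id=3 -> matches Biology
  - enrollment 7 (Xander): course_id=5 -> matches Physics
So 2 of 7 rows are dropped.

SQL:
SELECT a.student, b.title AS course
FROM enrollments a
INNER JOIN courses b ON a.course_id = b.id

Result:
student | course   
--------+----------
Eli     | Biology  
Dana    | Databases
Dave    | Physics  
Iris    | Biology  
Xander  | Physics  


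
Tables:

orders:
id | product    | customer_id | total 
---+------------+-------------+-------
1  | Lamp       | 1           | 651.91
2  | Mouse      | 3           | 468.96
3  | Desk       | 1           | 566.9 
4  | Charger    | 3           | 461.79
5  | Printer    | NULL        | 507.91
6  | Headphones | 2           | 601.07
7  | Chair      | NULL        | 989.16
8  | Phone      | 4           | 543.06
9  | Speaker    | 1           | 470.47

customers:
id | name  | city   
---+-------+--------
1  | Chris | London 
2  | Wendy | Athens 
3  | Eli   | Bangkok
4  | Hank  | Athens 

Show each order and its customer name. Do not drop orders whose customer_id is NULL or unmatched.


LEFT JOIN keeps every row from orders (the left table); where customer_id has no match in customers, the customer columns become NULL. Walk through each order:
  - order 1 (Lamp): customer_id=1 -> matches Chris
  - order 2 (Mouse): customer_id=3 -> matches Eli
  - order 3 (Desk): customer_id=1 -> matches Chris
  - order 4 (Charger): customer_id=3 -> matches Eli
  - order 5 (Printer): customer_id=NULL, no match -> kept with NULL
  - order 6 (Headphones): customer_id=2 -> matches Wendy
  - order 7 (Chair): customer_id=NULL, no match -> kept with NULL
  - order 8 (Phone): customer_id=4 -> matches Hank
  - order 9 (Speaker): customer_id=1 -> matches Chris
All 9 rows appear; 2 have NULL customer.

SQL:
SELECT a.product, b.name AS customer
FROM orders a
LEFT JOIN customers b ON a.customer_id = b.id

Result:
product    | customer
-----------+---------
Lamp       | Chris   
Mouse      | Eli     
Desk       | Chris   
Charger    | Eli     
Printer    | NULL    
Headphones | Wendy   
Chair      | NULL    
Phone      | Hank    
Speaker    | Chris   


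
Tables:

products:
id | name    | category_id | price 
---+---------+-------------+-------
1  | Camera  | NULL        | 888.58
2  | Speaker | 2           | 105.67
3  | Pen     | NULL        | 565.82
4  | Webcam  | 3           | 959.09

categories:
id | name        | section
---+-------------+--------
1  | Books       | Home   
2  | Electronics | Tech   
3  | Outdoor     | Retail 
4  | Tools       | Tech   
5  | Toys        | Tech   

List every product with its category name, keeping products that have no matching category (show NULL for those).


LEFT JOIN keeps every row from products (the left table); where category_id has no match in categories, the category columns become NULL. Walk through each product:
  - product 1 (Camera): category_id=NULL, no match -> kept with NULL
  - product 2 (Speaker): category_id=2 -> matches Electronics
  - product 3 (Pen): category_id=NULL, no match -> kept with NULL
  - product 4 (Webcam): category_id=3 -> matches Outdoor
All 4 rows appear; 2 have NULL category.

SQL:
SELECT a.name, b.name AS category
FROM products a
LEFT JOIN categories b ON a.category_id = b.id

Result:
name    | category   
--------+------------
Camera  | NULL       
Speaker | Electronics
Pen     | NULL       
Webcam  | Outdoor    


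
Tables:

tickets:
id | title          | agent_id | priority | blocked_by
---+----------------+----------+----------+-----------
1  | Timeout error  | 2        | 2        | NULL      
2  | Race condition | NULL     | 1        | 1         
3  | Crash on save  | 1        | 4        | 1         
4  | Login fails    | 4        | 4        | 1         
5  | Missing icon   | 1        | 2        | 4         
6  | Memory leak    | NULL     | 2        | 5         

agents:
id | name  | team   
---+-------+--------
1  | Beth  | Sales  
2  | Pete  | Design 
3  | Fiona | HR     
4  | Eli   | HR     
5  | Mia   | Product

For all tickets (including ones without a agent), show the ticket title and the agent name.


LEFT JOIN keeps every row from tickets (the left table); where agent_id has no match in agents, the agent columns become NULL. Walk through each ticket:
  - ticket 1 (Timeout error): agent_id=2 -> matches Pete
  - ticket 2 (Race condition): agent_id=NULL, no match -> kept with NULL
  - ticket 3 (Crash on save): agent_id=1 -> matches Beth
  - ticket 4 (Login fails): agent_id=4 -> matches Eli
  - ticket 5 (Missing icon): agent_id=1 -> matches Beth
  - ticket 6 (Memory leak): agent_id=NULL, no match -> kept with NULL
All 6 rows appear; 2 have NULL agent.

SQL:
SELECT a.title, b.name AS agent
FROM tickets a
LEFT JOIN agents b ON a.agent_id = b.id

Result:
title          | agent
---------------+------
Timeout error  | Pete 
Race condition | NULL 
Crash on save  | Beth 
Login fails    | Eli  
Missing icon   | Beth 
Memory leak    | NULL 


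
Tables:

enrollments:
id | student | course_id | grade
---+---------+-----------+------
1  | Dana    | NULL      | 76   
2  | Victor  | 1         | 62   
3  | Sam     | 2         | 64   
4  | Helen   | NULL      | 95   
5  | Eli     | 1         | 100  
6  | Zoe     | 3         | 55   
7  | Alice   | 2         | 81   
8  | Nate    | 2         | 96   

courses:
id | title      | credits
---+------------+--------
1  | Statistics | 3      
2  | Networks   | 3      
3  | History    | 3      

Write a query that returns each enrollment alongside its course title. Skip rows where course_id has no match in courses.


INNER JOIN keeps only enrollments rows whose course_id matches an id in courses. Walk through each enrollment:
  - enrollment 1 (Dana): course_id=NULL, no match -> dropped
  - enrollment 2 (Victor): course_id=1 -> matches Statistics
  - enrollment 3 (Sam): course_id=2 -> matches Networks
  - enrollment 4 (Helen): course_id=NULL, no match -> dropped
  - enrollment 5 (Eli): course_id=1 -> matches Statistics
  - enrollment 6 (Zoe): course_id=3 -> matches History
  - enrollment 7 (Alice): course_id=2 -> matches Networks
  - enrollment 8 (Nate): course_id=2 -> matches Networks
So 2 of 8 rows are dropped.

SQL:
SELECT a.student, b.title AS course
FROM enrollments a
INNER JOIN courses b ON a.course_id = b.id

Result:
student | course    
--------+-----------
Victor  | Statistics
Sam     | Networks  
Eli     | Statistics
Zoe     | History   
Alice   | Networks  
Nate    | Networks  


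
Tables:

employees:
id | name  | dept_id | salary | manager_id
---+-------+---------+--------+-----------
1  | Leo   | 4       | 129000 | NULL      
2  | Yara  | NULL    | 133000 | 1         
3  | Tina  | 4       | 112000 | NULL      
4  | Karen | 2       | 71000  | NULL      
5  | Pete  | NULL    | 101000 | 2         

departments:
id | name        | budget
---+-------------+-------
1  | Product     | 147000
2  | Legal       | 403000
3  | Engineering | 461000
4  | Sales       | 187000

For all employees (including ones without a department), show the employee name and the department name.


LEFT JOIN keeps every row from employees (the left table); where dept_id has no match in departments, the department columns become NULL. Walk through each employee:
  - employee 1 (Leo): dept_id=4 -> matches Sales
  - employee 2 (Yara): dept_id=NULL, no match -> kept with NULL
  - employee 3 (Tina): dept_id=4 -> matches Sales
  - employee 4 (Karen): dept_id=2 -> matches Legal
  - employee 5 (Pete): dept_id=NULL, no match -> kept with NULL
All 5 rows appear; 2 have NULL department.

SQL:
SELECT a.name, b.name AS department
FROM employees a
LEFT JOIN departments b ON a.dept_id = b.id

Result:
name  | department
------+-----------
Leo   | Sales     
Yara  | NULL      
Tina  | Sales     
Karen | Legal     
Pete  | NULL      


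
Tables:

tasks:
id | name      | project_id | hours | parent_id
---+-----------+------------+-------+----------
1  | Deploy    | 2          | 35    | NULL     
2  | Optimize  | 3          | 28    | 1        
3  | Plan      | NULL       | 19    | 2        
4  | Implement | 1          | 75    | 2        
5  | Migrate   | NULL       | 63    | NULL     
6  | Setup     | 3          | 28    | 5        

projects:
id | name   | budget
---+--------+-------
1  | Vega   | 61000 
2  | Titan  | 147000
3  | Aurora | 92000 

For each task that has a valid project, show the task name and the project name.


INNER JOIN keeps only tasks rows whose project_id matches an id in projects. Walk through each task:
  - task 1 (Deploy): project_id=2 -> matches Titan
  - task 2 (Optimize): project_id=3 -> matches Aurora
  - task 3 (Plan): project_id=NULL, no match -> dropped
  - task 4 (Implement): project_id=1 -> matches Vega
  - task 5 (Migrate): project_id=NULL, no match -> dropped
  - task 6 (Setup): project_id=3 -> matches Aurora
So 2 of 6 rows are dropped.

SQL:
SELECT a.name, b.name AS project
FROM tasks a
INNER JOIN projects b ON a.project_id = b.id

Result:
name      | project
----------+--------
Deploy    | Titan  
Optimize  | Aurora 
Implement | Vega   
Setup     | Aurora 


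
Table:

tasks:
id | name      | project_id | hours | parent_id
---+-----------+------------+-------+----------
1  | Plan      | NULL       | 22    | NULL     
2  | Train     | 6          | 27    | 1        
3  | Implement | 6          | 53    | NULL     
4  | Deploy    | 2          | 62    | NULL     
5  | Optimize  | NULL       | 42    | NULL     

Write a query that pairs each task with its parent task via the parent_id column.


This is a self-join: tasks is joined to a second copy of itself, matching each row's parent_id to another row's id. Use LEFT JOIN so rows with parent_id=NULL are kept.
  - task 1 (Plan): parent_id=NULL -> NULL
  - task 2 (Train): parent_id=1 -> Plan
  - task 3 (Implement): parent_id=NULL -> NULL
  - task 4 (Deploy): parent_id=NULL -> NULL
  - task 5 (Optimize): parent_id=NULL -> NULL

SQL:
SELECT a.name AS item, b.name AS parent
FROM tasks a
LEFT JOIN tasks b ON a.parent_id = b.id

Result:
item      | parent
----------+-------
Plan      | NULL  
Train     | Plan  
Implement | NULL  
Deploy    | NULL  
Optimize  | NULL  


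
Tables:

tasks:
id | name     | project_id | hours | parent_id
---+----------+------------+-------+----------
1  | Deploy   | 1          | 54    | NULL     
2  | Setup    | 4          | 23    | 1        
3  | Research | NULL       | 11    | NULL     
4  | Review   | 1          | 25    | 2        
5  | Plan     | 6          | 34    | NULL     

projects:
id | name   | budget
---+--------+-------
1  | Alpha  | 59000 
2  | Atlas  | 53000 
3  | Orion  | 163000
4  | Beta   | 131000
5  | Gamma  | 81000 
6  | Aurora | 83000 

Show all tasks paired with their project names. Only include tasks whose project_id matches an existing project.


INNER JOIN keeps only tasks rows whose project_id matches an id in projects. Walk through each task:
  - task 1 (Deploy): project_id=1 -> matches Alpha
  - task 2 (Setup): project_id=4 -> matches Beta
  - task 3 (Research): project_id=NULL, no match -> dropped
  - task 4 (Review): project_id=1 -> matches Alpha
  - task 5 (Plan): project_id=6 -> matches Aurora
So 1 of 5 rows is dropped.

SQL:
SELECT a.name, b.name AS project
FROM tasks a
INNER JOIN projects b ON a.project_id = b.id

Result:
name   | project
-------+--------
Deploy | Alpha  
Setup  | Beta   
Review | Alpha  
Plan   | Aurora 


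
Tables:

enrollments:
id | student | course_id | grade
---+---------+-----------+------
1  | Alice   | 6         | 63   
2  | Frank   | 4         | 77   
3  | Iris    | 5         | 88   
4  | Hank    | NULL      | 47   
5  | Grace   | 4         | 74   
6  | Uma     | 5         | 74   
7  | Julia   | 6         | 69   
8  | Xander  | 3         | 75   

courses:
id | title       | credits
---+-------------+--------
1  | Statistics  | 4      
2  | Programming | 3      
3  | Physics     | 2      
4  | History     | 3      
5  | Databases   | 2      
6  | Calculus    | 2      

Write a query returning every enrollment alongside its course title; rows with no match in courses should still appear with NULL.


LEFT JOIN keeps every row from enrollments (the left table); where course_id has no match in courses, the course columns become NULL. Walk through each enrollment:
  - enrollment 1 (Alice): course_id=6 -> matches Calculus
  - enrollment 2 (Frank): course_id=4 -> matches History
  - enrollment 3 (Iris): course_id=5 -> matches Databases
  - enrollment 4 (Hank): course_id=NULL, no match -> kept with NULL
  - enrollment 5 (Grace): course_id=4 -> matches History
  - enrollment 6 (Uma): course_id=5 -> matches Databases
  - enrollment 7 (Julia): course_id=6 -> matches Calculus
  - enrollment 8 (Xander): course_id=3 -> matches Physics
All 8 rows appear; 1 has NULL course.

SQL:
SELECT a.student, b.title AS course
FROM enrollments a
LEFT JOIN courses b ON a.course_id = b.id

Result:
student | course   
--------+----------
Alice   | Calculus 
Frank   | History  
Iris    | Databases
Hank    | NULL     
Grace   | History  
Uma     | Databases
Julia   | Calculus 
Xander  | Physics  


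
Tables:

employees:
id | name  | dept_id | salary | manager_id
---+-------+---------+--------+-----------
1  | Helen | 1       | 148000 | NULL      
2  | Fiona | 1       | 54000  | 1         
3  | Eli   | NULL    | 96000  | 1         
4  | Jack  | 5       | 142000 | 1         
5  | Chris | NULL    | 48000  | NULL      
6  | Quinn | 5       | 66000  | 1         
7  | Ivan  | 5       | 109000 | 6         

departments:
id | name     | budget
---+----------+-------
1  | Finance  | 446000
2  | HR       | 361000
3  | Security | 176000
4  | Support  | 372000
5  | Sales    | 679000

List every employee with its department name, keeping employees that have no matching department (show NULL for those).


LEFT JOIN keeps every row from employees (the left table); where dept_id has no match in departments, the department columns become NULL. Walk through each employee:
  - employee 1 (Helen): dept_id=1 -> matches Finance
  - employee 2 (Fiona): dept_id=1 -> matches Finance
  - employee 3 (Eli): dept_id=NULL, no match -> kept with NULL
  - employee 4 (Jack): dept_id=5 -> matches Sales
  - employee 5 (Chris): dept_id=NULL, no match -> kept with NULL
  - employee 6 (Quinn): dept_id=5 -> matches Sales
  - employee 7 (Ivan): dept_id=5 -> matches Sales
All 7 rows appear; 2 have NULL department.

SQL:
SELECT a.name, b.name AS department
FROM employees a
LEFT JOIN departments b ON a.dept_id = b.id

Result:
name  | department
------+-----------
Helen | Finance   
Fiona | Finance   
Eli   | NULL      
Jack  | Sales     
Chris | NULL      
Quinn | Sales     
Ivan  | Sales     


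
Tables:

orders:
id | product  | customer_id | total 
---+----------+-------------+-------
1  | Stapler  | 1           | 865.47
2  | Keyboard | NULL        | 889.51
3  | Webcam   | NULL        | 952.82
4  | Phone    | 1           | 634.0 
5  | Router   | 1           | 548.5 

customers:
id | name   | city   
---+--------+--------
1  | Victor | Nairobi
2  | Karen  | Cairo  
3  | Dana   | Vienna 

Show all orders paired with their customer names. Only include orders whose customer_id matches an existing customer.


INNER JOIN keeps only orders rows whose customer_id matches an id in customers. Walk through each order:
  - order 1 (Stapler): customer_id=1 -> matches Victor
  - order 2 (Keyboard): customer_id=NULL, no match -> dropped
  - order 3 (Webcam): customer_id=NULL, no match -> dropped
  - order 4 (Phone): customer_id=1 -> matches Victor
  - order 5 (Router): customer_id=1 -> matches Victor
So 2 of 5 rows are dropped.

SQL:
SELECT a.product, b.name AS customer
FROM orders a
INNER JOIN customers b ON a.customer_id = b.id

Result:
product | customer
--------+---------
Stapler | Victor  
Phone   | Victor  
Router  | Victor  


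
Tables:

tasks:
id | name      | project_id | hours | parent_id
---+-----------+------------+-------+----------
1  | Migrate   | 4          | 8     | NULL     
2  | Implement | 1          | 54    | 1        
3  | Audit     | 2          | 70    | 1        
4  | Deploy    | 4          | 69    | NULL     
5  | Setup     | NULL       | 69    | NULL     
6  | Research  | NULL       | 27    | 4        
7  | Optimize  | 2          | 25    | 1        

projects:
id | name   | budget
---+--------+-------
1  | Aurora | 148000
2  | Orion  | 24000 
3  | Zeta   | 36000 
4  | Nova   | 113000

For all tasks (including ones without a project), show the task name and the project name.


LEFT JOIN keeps every row from tasks (the left table); where project_id has no match in projects, the project columns become NULL. Walk through each task:
  - task 1 (Migrate): project_id=4 -> matches Nova
  - task 2 (Implement): project_id=1 -> matches Aurora
  - task 3 (Audit): project_id=2 -> matches Orion
  - task 4 (Deploy): project_id=4 -> matches Nova
  - task 5 (Setup): project_id=NULL, no match -> kept with NULL
  - task 6 (Research): project_id=NULL, no match -> kept with NULL
  - task 7 (Optimize): project_id=2 -> matches Orion
All 7 rows appear; 2 have NULL project.

SQL:
SELECT a.name, b.name AS project
FROM tasks a
LEFT JOIN projects b ON a.project_id = b.id

Result:
name      | project
----------+--------
Migrate   | Nova   
Implement | Aurora 
Audit     | Orion  
Deploy    | Nova   
Setup     | NULL   
Research  | NULL   
Optimize  | Orion  


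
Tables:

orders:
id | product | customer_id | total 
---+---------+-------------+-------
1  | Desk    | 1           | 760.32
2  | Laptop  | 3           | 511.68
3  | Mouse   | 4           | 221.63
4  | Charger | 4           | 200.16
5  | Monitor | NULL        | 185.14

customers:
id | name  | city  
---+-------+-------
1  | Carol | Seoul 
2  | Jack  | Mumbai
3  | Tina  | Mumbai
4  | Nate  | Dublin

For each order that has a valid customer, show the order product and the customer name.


INNER JOIN keeps only orders rows whose customer_id matches an id in customers. Walk through each order:
  - order 1 (Desk): customer_id=1 -> matches Carol
  - order 2 (Laptop): customer_id=3 -> matches Tina
  - order 3 (Mouse): customer_id=4 -> matches Nate
  - order 4 (Charger): customer_id=4 -> matches Nate
  - order 5 (Monitor): customer_id=NULL, no match -> dropped
So 1 of 5 rows is dropped.

SQL:
SELECT a.product, b.name AS customer
FROM orders a
INNER JOIN customers b ON a.customer_id = b.id

Result:
product | customer
--------+---------
Desk    | Carol   
Laptop  | Tina    
Mouse   | Nate    
Charger | Nate    
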